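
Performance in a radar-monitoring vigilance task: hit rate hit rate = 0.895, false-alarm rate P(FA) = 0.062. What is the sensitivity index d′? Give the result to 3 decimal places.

z(0.895) = 1.2536, z(0.062) = -1.5382
d' = z(H) − z(FA) = 1.2536 − (-1.5382) = 2.7918

d′ = 2.792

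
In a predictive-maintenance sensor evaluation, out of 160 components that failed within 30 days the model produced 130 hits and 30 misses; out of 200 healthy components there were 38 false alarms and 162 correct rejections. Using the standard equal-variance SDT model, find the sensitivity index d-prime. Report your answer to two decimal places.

d-prime = 1.77

H = 130/160 = 0.8125
FA = 38/200 = 0.1900
Φ⁻¹(H) = 0.8871
Φ⁻¹(FA) = -0.8779
d' = z(H) − z(FA) = 0.8871 − (-0.8779) = 1.7650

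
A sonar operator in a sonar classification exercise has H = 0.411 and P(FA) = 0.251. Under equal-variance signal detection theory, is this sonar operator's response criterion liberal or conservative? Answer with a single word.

z(H) = -0.225, z(FA) = -0.671
c = −½·(z(H) + z(FA)) = 0.448
c > 0 → conservative criterion (biased toward responding “no”).

conservative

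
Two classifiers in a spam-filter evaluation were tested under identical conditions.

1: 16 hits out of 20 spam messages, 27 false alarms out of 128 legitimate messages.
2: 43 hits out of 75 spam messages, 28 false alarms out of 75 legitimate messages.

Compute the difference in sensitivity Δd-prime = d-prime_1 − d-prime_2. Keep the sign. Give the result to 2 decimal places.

Δd-prime = 1.14

1: z(0.8000) = 0.842, z(0.2109) = -0.803, d' = 1.645
2: z(0.5733) = 0.185, z(0.3733) = -0.323, d' = 0.508
Δd' = d'_1 − d'_2 = 1.645 − 0.508 = 1.137
1 has the higher sensitivity.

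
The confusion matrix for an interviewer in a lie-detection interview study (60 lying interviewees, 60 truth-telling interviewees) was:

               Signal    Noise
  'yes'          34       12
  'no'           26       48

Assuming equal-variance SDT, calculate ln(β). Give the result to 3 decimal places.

H = 34/60 = 0.5667
FA = 12/60 = 0.2000
z(H) = 0.1680
z(FA) = -0.8416
ln β = −½·[z(H)² − z(FA)²] = −0.5 × (0.0282 − 0.7083) = 0.34005

ln β = 0.340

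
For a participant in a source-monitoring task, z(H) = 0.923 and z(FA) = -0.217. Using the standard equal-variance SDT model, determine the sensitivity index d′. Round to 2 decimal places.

d′ = 1.14

d' = z(H) − z(FA) = 0.923 − (-0.217) = 1.140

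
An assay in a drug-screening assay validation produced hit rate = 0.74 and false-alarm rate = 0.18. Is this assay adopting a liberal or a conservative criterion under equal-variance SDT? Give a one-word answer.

conservative

z(H) = 0.643, z(FA) = -0.915
c = −½·(z(H) + z(FA)) = 0.136
c > 0 → conservative criterion (biased toward responding “no”).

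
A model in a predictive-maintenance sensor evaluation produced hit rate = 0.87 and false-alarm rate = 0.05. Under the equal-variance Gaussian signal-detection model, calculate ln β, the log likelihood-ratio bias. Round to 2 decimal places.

Φ⁻¹(H) = 1.126
Φ⁻¹(FA) = -1.645
ln β = −½·[z(H)² − z(FA)²] = −0.5 × (1.268 − 2.706) = 0.719

ln β = 0.72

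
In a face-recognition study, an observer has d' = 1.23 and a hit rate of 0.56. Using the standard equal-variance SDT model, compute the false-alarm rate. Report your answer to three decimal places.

z(hit rate) = z(0.56) = 0.1510
z(FA) = z(H) − d' = 0.1510 − 1.23 = -1.0790
false-alarm rate = Φ(-1.0790) = 0.1403

false-alarm rate = 0.140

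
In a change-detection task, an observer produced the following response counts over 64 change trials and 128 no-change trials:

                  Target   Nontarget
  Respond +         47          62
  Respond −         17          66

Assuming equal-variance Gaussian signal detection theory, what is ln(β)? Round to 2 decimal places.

H = 47/64 = 0.7344
FA = 62/128 = 0.4844
z(H) = z(0.7344) = 0.626
z(FA) = z(0.4844) = -0.039
ln β = −½·[z(H)² − z(FA)²] = −0.5 × (0.392 − 0.002) = -0.195

ln β = -0.20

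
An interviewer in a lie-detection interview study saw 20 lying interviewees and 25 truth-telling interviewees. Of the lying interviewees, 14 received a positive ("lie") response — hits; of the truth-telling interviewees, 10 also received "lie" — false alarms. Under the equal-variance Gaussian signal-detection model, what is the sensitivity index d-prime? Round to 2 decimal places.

d-prime = 0.78

H = 14/20 = 0.7000
FA = 10/25 = 0.4000
z(H) = z(0.7000) = 0.524
z(FA) = z(0.4000) = -0.253
d' = z(H) − z(FA) = 0.524 − (-0.253) = 0.777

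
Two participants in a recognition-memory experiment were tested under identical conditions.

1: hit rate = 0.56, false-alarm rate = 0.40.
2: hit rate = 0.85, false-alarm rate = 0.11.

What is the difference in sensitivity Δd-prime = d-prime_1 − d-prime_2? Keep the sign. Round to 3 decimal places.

1: z(0.56) = 0.1510, z(0.40) = -0.2533, d' = 0.4043
2: z(0.85) = 1.0364, z(0.11) = -1.2265, d' = 2.2629
Δd' = d'_1 − d'_2 = 0.4043 − 2.2629 = -1.8586
2 has the higher sensitivity.

Δd-prime = -1.859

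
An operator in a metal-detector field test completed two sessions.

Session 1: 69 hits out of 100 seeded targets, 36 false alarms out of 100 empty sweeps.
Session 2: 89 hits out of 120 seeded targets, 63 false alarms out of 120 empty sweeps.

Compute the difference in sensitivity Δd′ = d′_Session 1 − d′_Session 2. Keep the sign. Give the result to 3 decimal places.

Δd′ = 0.269

Session 1: z(0.6900) = 0.4959, z(0.3600) = -0.3585, d' = 0.8544
Session 2: z(0.7417) = 0.6486, z(0.5250) = 0.0627, d' = 0.5859
Δd' = d'_Session 1 − d'_Session 2 = 0.8544 − 0.5859 = 0.2685
Session 1 has the higher sensitivity.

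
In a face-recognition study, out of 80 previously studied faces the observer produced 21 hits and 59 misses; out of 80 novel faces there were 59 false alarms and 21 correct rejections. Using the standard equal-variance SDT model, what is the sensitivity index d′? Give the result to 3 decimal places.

d′ = -1.271

H = 21/80 = 0.2625
FA = 59/80 = 0.7375
Φ⁻¹(H) = Φ⁻¹(0.2625) = -0.6357
Φ⁻¹(FA) = Φ⁻¹(0.7375) = 0.6357
d' = z(H) − z(FA) = -0.6357 − 0.6357 = -1.2714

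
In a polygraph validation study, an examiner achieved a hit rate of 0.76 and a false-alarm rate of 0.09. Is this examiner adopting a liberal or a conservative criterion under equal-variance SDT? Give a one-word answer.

z(H) = 0.706, z(FA) = -1.341
c = −½·(z(H) + z(FA)) = 0.3175
c > 0 → conservative criterion (biased toward responding “no”).

conservative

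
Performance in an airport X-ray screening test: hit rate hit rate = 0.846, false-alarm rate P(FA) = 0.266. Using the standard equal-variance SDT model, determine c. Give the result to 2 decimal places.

c = -0.20

z(0.846) = 1.019, z(0.266) = -0.625
c = −½·[z(H) + z(FA)] = −0.5 × (1.019 + (-0.625)) = -0.197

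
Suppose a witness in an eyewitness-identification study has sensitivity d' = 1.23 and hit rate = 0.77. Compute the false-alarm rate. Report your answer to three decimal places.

false-alarm rate = 0.312

z(hit rate) = z(0.77) = 0.7388
z(FA) = z(H) − d' = 0.7388 − 1.23 = -0.4912
false-alarm rate = Φ(-0.4912) = 0.3116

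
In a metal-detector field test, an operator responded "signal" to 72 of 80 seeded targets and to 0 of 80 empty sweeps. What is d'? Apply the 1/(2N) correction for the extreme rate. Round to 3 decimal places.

d' = 3.779

The false-alarm rate is 0/80 = 0, so apply the 1/(2N) correction: FA → 1/(2·80) = 0.00625.
z(H) = z(0.90000) = 1.2816
z(FA) = z(0.00625) = -2.4977
d' = 1.2816 − (-2.4977) = 3.7793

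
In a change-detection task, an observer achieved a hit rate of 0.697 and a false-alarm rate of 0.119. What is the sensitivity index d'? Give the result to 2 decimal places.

z(H) = z(0.697) = 0.5158
z(FA) = z(0.119) = -1.1800
d' = z(H) − z(FA) = 0.5158 − (-1.1800) = 1.6958

d' = 1.70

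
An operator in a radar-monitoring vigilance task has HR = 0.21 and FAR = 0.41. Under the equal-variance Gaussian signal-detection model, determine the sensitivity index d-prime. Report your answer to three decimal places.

d-prime = -0.579

z(H) = z(0.21) = -0.8064
z(FA) = z(0.41) = -0.2275
d' = z(H) − z(FA) = -0.8064 − (-0.2275) = -0.5789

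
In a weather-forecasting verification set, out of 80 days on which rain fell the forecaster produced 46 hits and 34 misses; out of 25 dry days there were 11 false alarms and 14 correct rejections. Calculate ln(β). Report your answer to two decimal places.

ln β = -0.01

H = 46/80 = 0.5750
FA = 11/25 = 0.4400
z(0.5750) = 0.189, z(0.4400) = -0.151
ln β = −½·[z(H)² − z(FA)²] = −0.5 × (0.036 − 0.023) = -0.0065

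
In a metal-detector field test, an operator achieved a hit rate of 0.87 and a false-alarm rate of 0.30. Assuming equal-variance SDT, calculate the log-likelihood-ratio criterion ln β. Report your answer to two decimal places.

z(H) = z(0.87) = 1.126
z(FA) = z(0.30) = -0.524
ln β = −½·[z(H)² − z(FA)²] = −0.5 × (1.268 − 0.275) = -0.4965

ln β = -0.50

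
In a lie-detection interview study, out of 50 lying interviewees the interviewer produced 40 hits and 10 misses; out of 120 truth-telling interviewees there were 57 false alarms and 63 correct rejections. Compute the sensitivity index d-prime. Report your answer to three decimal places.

H = 40/50 = 0.8000
FA = 57/120 = 0.4750
z(H) = z(0.8000) = 0.8416
z(FA) = z(0.4750) = -0.0627
d' = z(H) − z(FA) = 0.8416 − (-0.0627) = 0.9043

d-prime = 0.904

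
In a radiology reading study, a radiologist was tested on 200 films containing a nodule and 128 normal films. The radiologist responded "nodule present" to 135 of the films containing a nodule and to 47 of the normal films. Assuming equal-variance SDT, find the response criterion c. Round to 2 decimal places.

H = 135/200 = 0.6750
FA = 47/128 = 0.3672
z(0.6750) = 0.454, z(0.3672) = -0.339
c = −½·[z(H) + z(FA)] = −0.5 × (0.454 + (-0.339)) = -0.0575
c < 0: the radiologist has a liberal response bias.

c = -0.06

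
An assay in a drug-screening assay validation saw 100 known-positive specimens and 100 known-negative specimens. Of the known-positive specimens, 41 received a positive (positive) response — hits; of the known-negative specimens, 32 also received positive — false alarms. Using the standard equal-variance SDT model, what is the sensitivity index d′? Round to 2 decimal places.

H = 41/100 = 0.4100
FA = 32/100 = 0.3200
z(H) = -0.228
z(FA) = -0.468
d' = z(H) − z(FA) = -0.228 − (-0.468) = 0.240

d′ = 0.24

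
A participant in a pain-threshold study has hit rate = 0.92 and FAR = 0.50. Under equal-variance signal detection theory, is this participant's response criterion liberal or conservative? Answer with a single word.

z(H) = 1.405, z(FA) = 0.000
c = −½·(z(H) + z(FA)) = -0.7025
c < 0 → liberal criterion (biased toward responding “yes”).

liberal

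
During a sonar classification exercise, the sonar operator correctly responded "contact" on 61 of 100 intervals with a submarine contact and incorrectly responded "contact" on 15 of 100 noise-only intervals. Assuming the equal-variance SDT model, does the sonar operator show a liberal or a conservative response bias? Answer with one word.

conservative

z(H) = 0.279, z(FA) = -1.036
c = −½·(z(H) + z(FA)) = 0.3785
c > 0 → conservative criterion (biased toward responding “no”).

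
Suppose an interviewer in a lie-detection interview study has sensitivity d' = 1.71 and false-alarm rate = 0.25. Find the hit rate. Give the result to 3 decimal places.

z(false-alarm rate) = z(0.25) = -0.6745
z(H) = z(FA) + d' = -0.6745 + 1.71 = 1.0355
hit rate = Φ(1.0355) = 0.8498

hit rate = 0.850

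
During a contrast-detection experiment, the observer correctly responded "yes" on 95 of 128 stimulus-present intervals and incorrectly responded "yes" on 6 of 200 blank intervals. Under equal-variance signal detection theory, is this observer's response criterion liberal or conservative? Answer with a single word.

z(H) = 0.650, z(FA) = -1.881
c = −½·(z(H) + z(FA)) = 0.6155
c > 0 → conservative criterion (biased toward responding “no”).

conservative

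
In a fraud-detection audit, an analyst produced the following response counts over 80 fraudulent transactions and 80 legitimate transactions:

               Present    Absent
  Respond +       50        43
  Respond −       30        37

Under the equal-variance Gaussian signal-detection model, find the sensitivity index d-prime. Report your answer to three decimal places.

H = 50/80 = 0.6250
FA = 43/80 = 0.5375
Φ⁻¹(H) = Φ⁻¹(0.6250) = 0.3186
Φ⁻¹(FA) = Φ⁻¹(0.5375) = 0.0941
d' = z(H) − z(FA) = 0.3186 − 0.0941 = 0.2245

d-prime = 0.225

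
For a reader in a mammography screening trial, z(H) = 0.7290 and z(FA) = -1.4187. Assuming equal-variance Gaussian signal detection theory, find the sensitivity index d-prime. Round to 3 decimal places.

d-prime = 2.148

d' = z(H) − z(FA) = 0.7290 − (-1.4187) = 2.1477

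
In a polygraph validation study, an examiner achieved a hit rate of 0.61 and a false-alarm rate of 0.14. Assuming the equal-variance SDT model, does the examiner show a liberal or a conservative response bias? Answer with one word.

conservative

z(H) = 0.279, z(FA) = -1.080
c = −½·(z(H) + z(FA)) = 0.4005
c > 0 → conservative criterion (biased toward responding “no”).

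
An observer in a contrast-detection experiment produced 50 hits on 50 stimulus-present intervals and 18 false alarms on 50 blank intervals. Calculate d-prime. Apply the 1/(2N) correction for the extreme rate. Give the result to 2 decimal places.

d-prime = 2.68

The hit rate is 50/50 = 1, so apply the 1/(2N) correction: H → 1 − 1/(2·50) = 0.99000.
z(H) = z(0.99000) = 2.326
z(FA) = z(0.36000) = -0.358
d' = 2.326 − (-0.358) = 2.684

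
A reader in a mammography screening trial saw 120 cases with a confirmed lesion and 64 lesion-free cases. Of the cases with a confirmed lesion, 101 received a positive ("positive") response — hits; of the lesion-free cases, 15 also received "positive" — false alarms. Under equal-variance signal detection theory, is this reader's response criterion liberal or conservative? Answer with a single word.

liberal

z(H) = 1.001, z(FA) = -0.725
c = −½·(z(H) + z(FA)) = -0.138
c < 0 → liberal criterion (biased toward responding “yes”).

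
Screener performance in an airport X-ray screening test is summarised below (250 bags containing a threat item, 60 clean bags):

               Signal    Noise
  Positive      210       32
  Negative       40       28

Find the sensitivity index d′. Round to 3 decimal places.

H = 210/250 = 0.8400
FA = 32/60 = 0.5333
Φ⁻¹(H) = Φ⁻¹(0.8400) = 0.9945
Φ⁻¹(FA) = Φ⁻¹(0.5333) = 0.0836
d' = z(H) − z(FA) = 0.9945 − 0.0836 = 0.9109

d′ = 0.911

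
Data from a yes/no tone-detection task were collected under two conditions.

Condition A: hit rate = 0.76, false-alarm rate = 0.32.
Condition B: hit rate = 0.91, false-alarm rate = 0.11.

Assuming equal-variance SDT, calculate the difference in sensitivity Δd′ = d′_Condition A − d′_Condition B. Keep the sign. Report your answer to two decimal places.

Condition A: z(0.76) = 0.706, z(0.32) = -0.468, d' = 1.174
Condition B: z(0.91) = 1.341, z(0.11) = -1.227, d' = 2.568
Δd' = d'_Condition A − d'_Condition B = 1.174 − 2.568 = -1.394
Condition B has the higher sensitivity.

Δd′ = -1.39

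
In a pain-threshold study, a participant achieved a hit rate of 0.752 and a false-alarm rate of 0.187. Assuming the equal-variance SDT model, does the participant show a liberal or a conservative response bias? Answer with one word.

conservative

z(H) = 0.681, z(FA) = -0.889
c = −½·(z(H) + z(FA)) = 0.104
c > 0 → conservative criterion (biased toward responding “no”).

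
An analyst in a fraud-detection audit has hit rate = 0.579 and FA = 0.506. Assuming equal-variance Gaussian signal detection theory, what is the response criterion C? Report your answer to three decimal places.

C = -0.107

Φ⁻¹(H) = 0.1993
Φ⁻¹(FA) = 0.0150
c = −½·[z(H) + z(FA)] = −0.5 × (0.1993 + 0.0150) = -0.10715
c < 0: the analyst has a liberal response bias.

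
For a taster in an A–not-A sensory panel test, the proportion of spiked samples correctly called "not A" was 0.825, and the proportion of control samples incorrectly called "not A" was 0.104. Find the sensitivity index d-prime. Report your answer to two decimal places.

z(H) = z(0.825) = 0.935
z(FA) = z(0.104) = -1.259
d' = z(H) − z(FA) = 0.935 − (-1.259) = 2.194

d-prime = 2.19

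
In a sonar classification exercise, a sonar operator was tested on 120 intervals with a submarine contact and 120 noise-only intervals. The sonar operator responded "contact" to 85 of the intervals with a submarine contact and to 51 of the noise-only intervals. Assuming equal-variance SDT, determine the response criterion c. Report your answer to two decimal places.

H = 85/120 = 0.7083
FA = 51/120 = 0.4250
Φ⁻¹(H) = 0.5484
Φ⁻¹(FA) = -0.1891
c = −½·[z(H) + z(FA)] = −0.5 × (0.5484 + (-0.1891)) = -0.17965
c < 0: the sonar operator has a liberal response bias.

c = -0.18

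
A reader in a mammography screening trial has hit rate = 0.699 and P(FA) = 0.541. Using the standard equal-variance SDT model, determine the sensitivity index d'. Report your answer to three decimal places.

z(H) = z(0.699) = 0.5215
z(FA) = z(0.541) = 0.1030
d' = z(H) − z(FA) = 0.5215 − 0.1030 = 0.4185

d' = 0.419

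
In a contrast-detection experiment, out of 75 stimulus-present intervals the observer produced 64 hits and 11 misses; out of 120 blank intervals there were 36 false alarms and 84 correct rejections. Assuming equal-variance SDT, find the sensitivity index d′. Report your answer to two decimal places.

H = 64/75 = 0.8533
FA = 36/120 = 0.3000
Φ⁻¹(H) = Φ⁻¹(0.8533) = 1.051
Φ⁻¹(FA) = Φ⁻¹(0.3000) = -0.524
d' = z(H) − z(FA) = 1.051 − (-0.524) = 1.575

d′ = 1.58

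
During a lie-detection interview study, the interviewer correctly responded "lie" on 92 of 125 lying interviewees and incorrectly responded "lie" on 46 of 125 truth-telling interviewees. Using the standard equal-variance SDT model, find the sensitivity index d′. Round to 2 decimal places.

H = 92/125 = 0.7360
FA = 46/125 = 0.3680
Φ⁻¹(0.7360) = 0.631, Φ⁻¹(0.3680) = -0.337
d' = z(H) − z(FA) = 0.631 − (-0.337) = 0.968

d′ = 0.97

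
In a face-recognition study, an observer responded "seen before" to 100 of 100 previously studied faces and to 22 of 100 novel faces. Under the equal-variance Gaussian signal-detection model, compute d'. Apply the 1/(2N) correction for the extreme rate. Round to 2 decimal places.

The hit rate is 100/100 = 1, so apply the 1/(2N) correction: H → 1 − 1/(2·100) = 0.99500.
z(H) = z(0.99500) = 2.576
z(FA) = z(0.22000) = -0.772
d' = 2.576 − (-0.772) = 3.348

d' = 3.35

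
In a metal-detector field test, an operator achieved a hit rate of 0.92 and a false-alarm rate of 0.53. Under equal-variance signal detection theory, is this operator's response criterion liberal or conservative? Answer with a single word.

z(H) = 1.405, z(FA) = 0.075
c = −½·(z(H) + z(FA)) = -0.740
c < 0 → liberal criterion (biased toward responding “yes”).

liberal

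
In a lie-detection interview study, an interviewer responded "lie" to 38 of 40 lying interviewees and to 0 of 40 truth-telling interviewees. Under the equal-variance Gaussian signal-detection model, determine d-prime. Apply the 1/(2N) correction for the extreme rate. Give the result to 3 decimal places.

d-prime = 3.886

The false-alarm rate is 0/40 = 0, so apply the 1/(2N) correction: FA → 1/(2·40) = 0.01250.
z(H) = z(0.95000) = 1.6449
z(FA) = z(0.01250) = -2.2414
d' = 1.6449 − (-2.2414) = 3.8863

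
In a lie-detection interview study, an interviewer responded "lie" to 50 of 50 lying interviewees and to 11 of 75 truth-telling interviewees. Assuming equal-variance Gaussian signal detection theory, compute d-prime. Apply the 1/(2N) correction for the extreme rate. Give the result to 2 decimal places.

The hit rate is 50/50 = 1, so apply the 1/(2N) correction: H → 1 − 1/(2·50) = 0.99000.
z(H) = z(0.99000) = 2.326
z(FA) = z(0.14667) = -1.051
d' = 2.326 − (-1.051) = 3.377

d-prime = 3.38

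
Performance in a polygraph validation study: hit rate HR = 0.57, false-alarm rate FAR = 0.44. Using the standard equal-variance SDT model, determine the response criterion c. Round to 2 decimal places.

c = -0.01

Φ⁻¹(H) = Φ⁻¹(0.57) = 0.176
Φ⁻¹(FA) = Φ⁻¹(0.44) = -0.151
c = −½·[z(H) + z(FA)] = −0.5 × (0.176 + (-0.151)) = -0.0125
c < 0: the examiner has a liberal response bias.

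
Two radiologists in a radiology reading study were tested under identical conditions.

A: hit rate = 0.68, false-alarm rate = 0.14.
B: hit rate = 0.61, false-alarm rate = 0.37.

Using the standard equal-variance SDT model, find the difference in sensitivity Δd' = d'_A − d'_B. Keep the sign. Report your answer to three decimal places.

Δd' = 0.937

A: z(0.68) = 0.4677, z(0.14) = -1.0803, d' = 1.5480
B: z(0.61) = 0.2793, z(0.37) = -0.3319, d' = 0.6112
Δd' = d'_A − d'_B = 1.5480 − 0.6112 = 0.9368
A has the higher sensitivity.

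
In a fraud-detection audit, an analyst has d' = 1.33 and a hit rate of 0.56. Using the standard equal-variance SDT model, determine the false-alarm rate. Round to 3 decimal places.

false-alarm rate = 0.119

z(hit rate) = z(0.56) = 0.1510
z(FA) = z(H) − d' = 0.1510 − 1.33 = -1.1790
false-alarm rate = Φ(-1.1790) = 0.1192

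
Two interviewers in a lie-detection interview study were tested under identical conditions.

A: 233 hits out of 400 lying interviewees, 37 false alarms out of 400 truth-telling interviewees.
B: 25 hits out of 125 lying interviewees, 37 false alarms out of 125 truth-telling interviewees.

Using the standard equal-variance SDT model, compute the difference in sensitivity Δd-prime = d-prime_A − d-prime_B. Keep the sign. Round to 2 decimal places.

Δd-prime = 1.84

A: z(0.5825) = 0.208, z(0.0925) = -1.326, d' = 1.534
B: z(0.2000) = -0.842, z(0.2960) = -0.536, d' = -0.306
Δd' = d'_A − d'_B = 1.534 − (-0.306) = 1.840
A has the higher sensitivity.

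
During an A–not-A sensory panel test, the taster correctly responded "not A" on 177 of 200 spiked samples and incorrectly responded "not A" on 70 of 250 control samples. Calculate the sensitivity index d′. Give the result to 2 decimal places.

H = 177/200 = 0.8850
FA = 70/250 = 0.2800
z(H) = 1.200
z(FA) = -0.583
d' = z(H) − z(FA) = 1.200 − (-0.583) = 1.783

d′ = 1.78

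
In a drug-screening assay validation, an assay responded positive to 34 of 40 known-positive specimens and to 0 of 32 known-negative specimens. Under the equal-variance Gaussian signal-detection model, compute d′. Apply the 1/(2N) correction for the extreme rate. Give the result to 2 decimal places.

The false-alarm rate is 0/32 = 0, so apply the 1/(2N) correction: FA → 1/(2·32) = 0.01562.
z(H) = z(0.85000) = 1.036
z(FA) = z(0.01562) = -2.154
d' = 1.036 − (-2.154) = 3.190

d′ = 3.19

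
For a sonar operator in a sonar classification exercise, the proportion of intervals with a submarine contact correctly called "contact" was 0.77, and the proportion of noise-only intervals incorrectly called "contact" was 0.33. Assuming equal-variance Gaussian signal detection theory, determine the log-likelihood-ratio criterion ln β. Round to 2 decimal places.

ln β = -0.18

z(0.77) = 0.739, z(0.33) = -0.440
ln β = −½·[z(H)² − z(FA)²] = −0.5 × (0.546 − 0.194) = -0.176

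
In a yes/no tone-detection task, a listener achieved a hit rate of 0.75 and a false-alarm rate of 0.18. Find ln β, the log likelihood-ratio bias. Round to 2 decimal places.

Φ⁻¹(H) = Φ⁻¹(0.75) = 0.674
Φ⁻¹(FA) = Φ⁻¹(0.18) = -0.915
ln β = −½·[z(H)² − z(FA)²] = −0.5 × (0.454 − 0.837) = 0.1915

ln β = 0.19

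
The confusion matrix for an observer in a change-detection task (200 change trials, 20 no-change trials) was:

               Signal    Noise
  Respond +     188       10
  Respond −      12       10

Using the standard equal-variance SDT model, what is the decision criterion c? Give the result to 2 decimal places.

H = 188/200 = 0.9400
FA = 10/20 = 0.5000
z(0.9400) = 1.555, z(0.5000) = 0.000
c = −½·[z(H) + z(FA)] = −0.5 × (1.555 + 0.000) = -0.7775
c < 0: the observer has a liberal response bias.

c = -0.78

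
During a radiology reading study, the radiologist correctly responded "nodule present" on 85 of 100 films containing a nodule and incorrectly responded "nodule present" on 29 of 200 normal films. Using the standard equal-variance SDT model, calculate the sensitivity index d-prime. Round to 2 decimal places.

d-prime = 2.09

H = 85/100 = 0.8500
FA = 29/200 = 0.1450
Φ⁻¹(H) = Φ⁻¹(0.8500) = 1.036
Φ⁻¹(FA) = Φ⁻¹(0.1450) = -1.058
d' = z(H) − z(FA) = 1.036 − (-1.058) = 2.094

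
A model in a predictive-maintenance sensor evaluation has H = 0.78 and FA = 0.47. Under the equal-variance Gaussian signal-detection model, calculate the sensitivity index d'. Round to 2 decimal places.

z(0.78) = 0.7722, z(0.47) = -0.0753
d' = z(H) − z(FA) = 0.7722 − (-0.0753) = 0.8475

d' = 0.85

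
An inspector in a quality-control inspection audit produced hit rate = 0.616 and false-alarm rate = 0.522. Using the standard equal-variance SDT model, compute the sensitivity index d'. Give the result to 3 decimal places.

d' = 0.240

z(H) = 0.2950
z(FA) = 0.0552
d' = z(H) − z(FA) = 0.2950 − 0.0552 = 0.2398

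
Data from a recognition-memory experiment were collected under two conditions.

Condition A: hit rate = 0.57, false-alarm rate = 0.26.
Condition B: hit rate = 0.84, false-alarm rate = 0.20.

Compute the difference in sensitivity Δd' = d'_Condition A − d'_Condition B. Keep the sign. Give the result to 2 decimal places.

Δd' = -1.02

Condition A: z(0.57) = 0.176, z(0.26) = -0.643, d' = 0.819
Condition B: z(0.84) = 0.994, z(0.20) = -0.842, d' = 1.836
Δd' = d'_Condition A − d'_Condition B = 0.819 − 1.836 = -1.017
Condition B has the higher sensitivity.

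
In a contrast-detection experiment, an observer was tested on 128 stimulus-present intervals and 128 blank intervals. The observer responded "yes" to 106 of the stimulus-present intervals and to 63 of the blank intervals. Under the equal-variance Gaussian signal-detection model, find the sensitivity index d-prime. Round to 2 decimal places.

H = 106/128 = 0.8281
FA = 63/128 = 0.4922
Φ⁻¹(H) = 0.947
Φ⁻¹(FA) = -0.020
d' = z(H) − z(FA) = 0.947 − (-0.020) = 0.967

d-prime = 0.97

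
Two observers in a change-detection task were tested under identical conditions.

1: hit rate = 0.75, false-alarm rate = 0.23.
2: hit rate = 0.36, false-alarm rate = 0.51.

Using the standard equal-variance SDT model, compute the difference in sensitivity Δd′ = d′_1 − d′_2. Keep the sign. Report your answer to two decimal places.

1: z(0.75) = 0.674, z(0.23) = -0.739, d' = 1.413
2: z(0.36) = -0.358, z(0.51) = 0.025, d' = -0.383
Δd' = d'_1 − d'_2 = 1.413 − (-0.383) = 1.796
1 has the higher sensitivity.

Δd′ = 1.80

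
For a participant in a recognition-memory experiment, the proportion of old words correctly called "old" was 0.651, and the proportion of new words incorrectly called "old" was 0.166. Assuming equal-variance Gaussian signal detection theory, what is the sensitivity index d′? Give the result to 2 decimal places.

Φ⁻¹(H) = 0.3880
Φ⁻¹(FA) = -0.9701
d' = z(H) − z(FA) = 0.3880 − (-0.9701) = 1.3581

d′ = 1.36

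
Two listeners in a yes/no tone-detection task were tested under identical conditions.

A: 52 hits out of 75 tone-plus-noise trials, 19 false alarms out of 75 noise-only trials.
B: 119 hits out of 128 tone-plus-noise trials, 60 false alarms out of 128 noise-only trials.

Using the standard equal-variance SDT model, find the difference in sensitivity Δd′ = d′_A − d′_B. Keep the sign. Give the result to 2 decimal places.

A: z(0.6933) = 0.505, z(0.2533) = -0.664, d' = 1.169
B: z(0.9297) = 1.474, z(0.4688) = -0.078, d' = 1.552
Δd' = d'_A − d'_B = 1.169 − 1.552 = -0.383
B has the higher sensitivity.

Δd′ = -0.38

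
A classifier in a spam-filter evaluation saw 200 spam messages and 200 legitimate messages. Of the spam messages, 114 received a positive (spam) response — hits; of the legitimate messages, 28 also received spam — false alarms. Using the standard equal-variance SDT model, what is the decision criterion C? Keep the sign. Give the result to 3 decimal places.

H = 114/200 = 0.5700
FA = 28/200 = 0.1400
z(H) = 0.1764
z(FA) = -1.0803
c = −½·[z(H) + z(FA)] = −0.5 × (0.1764 + (-1.0803)) = 0.45195
c > 0: the classifier has a conservative response bias.

C = 0.452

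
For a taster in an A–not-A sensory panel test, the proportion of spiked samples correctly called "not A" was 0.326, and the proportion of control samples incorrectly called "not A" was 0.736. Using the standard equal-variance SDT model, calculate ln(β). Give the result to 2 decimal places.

z(H) = z(0.326) = -0.451
z(FA) = z(0.736) = 0.631
ln β = −½·[z(H)² − z(FA)²] = −0.5 × (0.203 − 0.398) = 0.0975

ln β = 0.10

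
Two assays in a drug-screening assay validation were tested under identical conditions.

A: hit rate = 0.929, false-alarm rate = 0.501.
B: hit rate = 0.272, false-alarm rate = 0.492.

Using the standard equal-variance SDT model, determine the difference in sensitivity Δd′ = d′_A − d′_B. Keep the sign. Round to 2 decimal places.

Δd′ = 2.05

A: z(0.929) = 1.468, z(0.501) = 0.003, d' = 1.465
B: z(0.272) = -0.607, z(0.492) = -0.020, d' = -0.587
Δd' = d'_A − d'_B = 1.465 − (-0.587) = 2.052
A has the higher sensitivity.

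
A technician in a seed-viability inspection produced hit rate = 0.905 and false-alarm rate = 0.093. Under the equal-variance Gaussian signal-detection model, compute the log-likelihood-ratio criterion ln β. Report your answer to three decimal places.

ln β = 0.016

Φ⁻¹(H) = 1.3106
Φ⁻¹(FA) = -1.3225
ln β = −½·[z(H)² − z(FA)²] = −0.5 × (1.7177 − 1.7490) = 0.01565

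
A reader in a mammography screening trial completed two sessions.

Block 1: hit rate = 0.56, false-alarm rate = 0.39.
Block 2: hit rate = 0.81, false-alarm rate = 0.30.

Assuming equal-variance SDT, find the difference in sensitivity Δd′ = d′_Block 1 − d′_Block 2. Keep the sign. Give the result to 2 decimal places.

Δd′ = -0.97

Block 1: z(0.56) = 0.151, z(0.39) = -0.279, d' = 0.430
Block 2: z(0.81) = 0.878, z(0.30) = -0.524, d' = 1.402
Δd' = d'_Block 1 − d'_Block 2 = 0.430 − 1.402 = -0.972
Block 2 has the higher sensitivity.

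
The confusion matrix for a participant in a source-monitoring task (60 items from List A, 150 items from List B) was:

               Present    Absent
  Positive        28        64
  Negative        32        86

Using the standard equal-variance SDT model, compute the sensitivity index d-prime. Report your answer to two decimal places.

d-prime = 0.10

H = 28/60 = 0.4667
FA = 64/150 = 0.4267
Φ⁻¹(H) = Φ⁻¹(0.4667) = -0.084
Φ⁻¹(FA) = Φ⁻¹(0.4267) = -0.185
d' = z(H) − z(FA) = -0.084 − (-0.185) = 0.101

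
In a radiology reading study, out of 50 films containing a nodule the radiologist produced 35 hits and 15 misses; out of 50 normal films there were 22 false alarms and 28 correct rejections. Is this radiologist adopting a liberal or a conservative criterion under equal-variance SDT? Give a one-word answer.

liberal

z(H) = 0.524, z(FA) = -0.151
c = −½·(z(H) + z(FA)) = -0.1865
c < 0 → liberal criterion (biased toward responding “yes”).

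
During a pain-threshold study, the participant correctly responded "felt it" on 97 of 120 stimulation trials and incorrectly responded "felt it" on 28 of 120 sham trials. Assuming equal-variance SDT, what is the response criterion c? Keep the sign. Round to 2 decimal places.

c = -0.07

H = 97/120 = 0.8083
FA = 28/120 = 0.2333
z(0.8083) = 0.8716, z(0.2333) = -0.7280
c = −½·[z(H) + z(FA)] = −0.5 × (0.8716 + (-0.7280)) = -0.0718
c < 0: the participant has a liberal response bias.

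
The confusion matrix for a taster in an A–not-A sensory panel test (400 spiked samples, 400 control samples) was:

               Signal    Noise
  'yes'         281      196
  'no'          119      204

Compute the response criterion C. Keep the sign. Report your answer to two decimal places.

H = 281/400 = 0.7025
FA = 196/400 = 0.4900
Φ⁻¹(0.7025) = 0.5316, Φ⁻¹(0.4900) = -0.0251
c = −½·[z(H) + z(FA)] = −0.5 × (0.5316 + (-0.0251)) = -0.25325
c < 0: the taster has a liberal response bias.

C = -0.25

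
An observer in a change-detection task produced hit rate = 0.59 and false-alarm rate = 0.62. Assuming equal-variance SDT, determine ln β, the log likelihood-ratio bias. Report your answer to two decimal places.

z(0.59) = 0.228, z(0.62) = 0.305
ln β = −½·[z(H)² − z(FA)²] = −0.5 × (0.052 − 0.093) = 0.0205

ln β = 0.02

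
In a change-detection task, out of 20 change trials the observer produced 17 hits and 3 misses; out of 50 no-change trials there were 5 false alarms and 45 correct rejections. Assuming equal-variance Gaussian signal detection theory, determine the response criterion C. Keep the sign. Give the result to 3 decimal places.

H = 17/20 = 0.8500
FA = 5/50 = 0.1000
Φ⁻¹(H) = 1.0364
Φ⁻¹(FA) = -1.2816
c = −½·[z(H) + z(FA)] = −0.5 × (1.0364 + (-1.2816)) = 0.1226
c > 0: the observer has a conservative response bias.

C = 0.123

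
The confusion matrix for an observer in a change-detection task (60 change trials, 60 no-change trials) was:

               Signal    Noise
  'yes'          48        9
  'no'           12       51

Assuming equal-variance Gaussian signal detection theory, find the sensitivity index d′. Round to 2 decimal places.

H = 48/60 = 0.8000
FA = 9/60 = 0.1500
Φ⁻¹(H) = Φ⁻¹(0.8000) = 0.842
Φ⁻¹(FA) = Φ⁻¹(0.1500) = -1.036
d' = z(H) − z(FA) = 0.842 − (-1.036) = 1.878

d′ = 1.88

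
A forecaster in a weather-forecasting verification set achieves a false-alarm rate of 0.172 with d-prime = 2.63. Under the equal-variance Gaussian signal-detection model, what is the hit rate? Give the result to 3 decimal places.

hit rate = 0.954

z(false-alarm rate) = z(0.172) = -0.9463
z(H) = z(FA) + d' = -0.9463 + 2.63 = 1.6837
hit rate = Φ(1.6837) = 0.9539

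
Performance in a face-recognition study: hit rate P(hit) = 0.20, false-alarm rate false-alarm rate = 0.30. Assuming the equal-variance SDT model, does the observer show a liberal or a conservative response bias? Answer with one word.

conservative

z(H) = -0.842, z(FA) = -0.524
c = −½·(z(H) + z(FA)) = 0.683
c > 0 → conservative criterion (biased toward responding “no”).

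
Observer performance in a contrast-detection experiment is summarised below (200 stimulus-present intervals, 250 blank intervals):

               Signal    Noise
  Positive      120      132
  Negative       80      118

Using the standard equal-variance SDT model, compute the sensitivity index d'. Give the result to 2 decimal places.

d' = 0.18

H = 120/200 = 0.6000
FA = 132/250 = 0.5280
z(H) = z(0.6000) = 0.253
z(FA) = z(0.5280) = 0.070
d' = z(H) − z(FA) = 0.253 − 0.070 = 0.183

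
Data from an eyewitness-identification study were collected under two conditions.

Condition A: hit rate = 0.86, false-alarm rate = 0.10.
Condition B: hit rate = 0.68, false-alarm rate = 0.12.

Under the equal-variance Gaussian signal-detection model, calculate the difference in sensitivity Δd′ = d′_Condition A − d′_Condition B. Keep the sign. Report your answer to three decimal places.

Δd′ = 0.719

Condition A: z(0.86) = 1.0803, z(0.10) = -1.2816, d' = 2.3619
Condition B: z(0.68) = 0.4677, z(0.12) = -1.1750, d' = 1.6427
Δd' = d'_Condition A − d'_Condition B = 2.3619 − 1.6427 = 0.7192
Condition A has the higher sensitivity.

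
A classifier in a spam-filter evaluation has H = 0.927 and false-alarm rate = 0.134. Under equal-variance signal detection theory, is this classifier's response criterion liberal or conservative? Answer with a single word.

z(H) = 1.454, z(FA) = -1.108
c = −½·(z(H) + z(FA)) = -0.173
c < 0 → liberal criterion (biased toward responding “yes”).

liberal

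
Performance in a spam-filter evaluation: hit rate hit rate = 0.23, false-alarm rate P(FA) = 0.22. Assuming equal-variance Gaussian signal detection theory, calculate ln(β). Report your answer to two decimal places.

z(H) = -0.739
z(FA) = -0.772
ln β = −½·[z(H)² − z(FA)²] = −0.5 × (0.546 − 0.596) = 0.025

ln β = 0.03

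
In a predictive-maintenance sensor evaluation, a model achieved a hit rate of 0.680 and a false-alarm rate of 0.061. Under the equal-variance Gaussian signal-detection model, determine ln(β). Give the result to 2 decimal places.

ln β = 1.09

z(H) = 0.468
z(FA) = -1.546
ln β = −½·[z(H)² − z(FA)²] = −0.5 × (0.219 − 2.390) = 1.0855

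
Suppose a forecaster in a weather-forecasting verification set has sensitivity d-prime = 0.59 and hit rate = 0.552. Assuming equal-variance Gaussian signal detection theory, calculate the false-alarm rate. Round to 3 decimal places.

z(hit rate) = z(0.552) = 0.1307
z(FA) = z(H) − d' = 0.1307 − 0.59 = -0.4593
false-alarm rate = Φ(-0.4593) = 0.3230

false-alarm rate = 0.323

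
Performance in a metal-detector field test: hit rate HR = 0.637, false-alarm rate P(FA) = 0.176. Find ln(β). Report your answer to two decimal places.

ln β = 0.37

Φ⁻¹(0.637) = 0.350, Φ⁻¹(0.176) = -0.931
ln β = −½·[z(H)² − z(FA)²] = −0.5 × (0.123 − 0.867) = 0.372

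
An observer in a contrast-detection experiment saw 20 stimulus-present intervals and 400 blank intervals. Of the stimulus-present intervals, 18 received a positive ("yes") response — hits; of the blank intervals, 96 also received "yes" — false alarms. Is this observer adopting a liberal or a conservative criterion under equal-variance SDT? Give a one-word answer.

liberal

z(H) = 1.282, z(FA) = -0.706
c = −½·(z(H) + z(FA)) = -0.288
c < 0 → liberal criterion (biased toward responding “yes”).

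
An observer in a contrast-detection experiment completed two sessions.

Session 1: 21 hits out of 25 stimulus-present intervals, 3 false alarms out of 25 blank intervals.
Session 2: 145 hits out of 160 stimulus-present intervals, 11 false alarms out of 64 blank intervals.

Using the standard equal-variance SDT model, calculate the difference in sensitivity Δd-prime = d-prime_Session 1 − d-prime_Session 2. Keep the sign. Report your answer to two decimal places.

Δd-prime = -0.10

Session 1: z(0.8400) = 0.994, z(0.1200) = -1.175, d' = 2.169
Session 2: z(0.9062) = 1.318, z(0.1719) = -0.947, d' = 2.265
Δd' = d'_Session 1 − d'_Session 2 = 2.169 − 2.265 = -0.096
Session 2 has the higher sensitivity.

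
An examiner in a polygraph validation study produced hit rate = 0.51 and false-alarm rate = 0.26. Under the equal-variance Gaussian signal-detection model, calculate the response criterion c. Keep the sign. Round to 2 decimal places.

z(H) = z(0.51) = 0.025
z(FA) = z(0.26) = -0.643
c = −½·[z(H) + z(FA)] = −0.5 × (0.025 + (-0.643)) = 0.309
c > 0: the examiner has a conservative response bias.

c = 0.31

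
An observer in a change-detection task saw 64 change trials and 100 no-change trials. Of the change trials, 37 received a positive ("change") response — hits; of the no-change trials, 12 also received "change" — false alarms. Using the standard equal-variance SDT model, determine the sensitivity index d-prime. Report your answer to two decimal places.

d-prime = 1.37

H = 37/64 = 0.5781
FA = 12/100 = 0.1200
Φ⁻¹(0.5781) = 0.197, Φ⁻¹(0.1200) = -1.175
d' = z(H) − z(FA) = 0.197 − (-1.175) = 1.372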